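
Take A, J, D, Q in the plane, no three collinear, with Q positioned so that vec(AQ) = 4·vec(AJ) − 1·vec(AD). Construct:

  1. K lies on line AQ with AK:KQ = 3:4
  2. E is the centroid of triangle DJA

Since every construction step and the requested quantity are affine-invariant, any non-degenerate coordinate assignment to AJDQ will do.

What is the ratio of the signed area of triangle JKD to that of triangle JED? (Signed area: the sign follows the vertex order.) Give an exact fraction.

Choose coordinates A = (0, 0), J = (1, 0), D = (0, 1), Q = (4, -1).
1. K lies on line AQ with AK:KQ = 3:4 ⇒ K = (12/7, -3/7)
2. E is the centroid of triangle DJA ⇒ E = (1/3, 1/3)
2·[JKD] = 2/7, 2·[JED] = -1/3
[JKD]:[JED] = 2/7:-1/3 = -6/7

[JKD]:[JED] = -6/7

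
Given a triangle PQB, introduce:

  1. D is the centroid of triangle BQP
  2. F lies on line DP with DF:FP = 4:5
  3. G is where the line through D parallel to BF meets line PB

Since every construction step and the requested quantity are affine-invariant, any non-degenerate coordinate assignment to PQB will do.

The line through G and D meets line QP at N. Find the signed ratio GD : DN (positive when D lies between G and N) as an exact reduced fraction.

GD:DN = 22/5

Assign P = (0, 0), Q = (1, 0), B = (0, 1) — the answer is frame-independent, so this choice is without loss of generality.
1. D is the centroid of triangle BQP ⇒ D = (1/3, 1/3)
2. F lies on line DP with DF:FP = 4:5 ⇒ F = (5/27, 5/27)
3. G is where the line through D parallel to BF meets line PB ⇒ G = (0, 9/5)
line GD meets QP at N = (9/22, 0)
D = G + t·(N−G) with t = 22/27, so GD:DN = 22/27:5/27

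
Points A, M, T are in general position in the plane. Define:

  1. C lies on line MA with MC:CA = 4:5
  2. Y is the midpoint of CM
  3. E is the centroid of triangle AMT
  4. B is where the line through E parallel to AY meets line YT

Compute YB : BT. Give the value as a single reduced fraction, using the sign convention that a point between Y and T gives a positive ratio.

YB:BT = 1/2

Set A = (0, 0), M = (1, 0), T = (0, 1); any affine frame gives the same invariant.
1. C lies on line MA with MC:CA = 4:5 ⇒ C = (5/9, 0)
2. Y is the midpoint of CM ⇒ Y = (7/9, 0)
3. E is the centroid of triangle AMT ⇒ E = (1/3, 1/3)
4. B is where the line through E parallel to AY meets line YT ⇒ B = (14/27, 1/3)
B = Y + t·(T−Y) with t = 1/3, so YB:BT = t:(1−t) = 1/3:2/3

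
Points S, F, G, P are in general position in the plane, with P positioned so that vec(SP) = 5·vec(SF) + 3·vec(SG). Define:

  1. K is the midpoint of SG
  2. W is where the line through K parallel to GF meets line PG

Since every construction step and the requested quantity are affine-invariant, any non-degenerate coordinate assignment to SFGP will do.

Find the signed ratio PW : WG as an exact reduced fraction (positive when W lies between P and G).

PW:WG = -15

Assign S = (0, 0), F = (1, 0), G = (0, 1), P = (5, 3) — the answer is frame-independent, so this choice is without loss of generality.
1. K is the midpoint of SG ⇒ K = (0, 1/2)
2. W is where the line through K parallel to GF meets line PG ⇒ W = (-5/14, 6/7)
W = P + t·(G−P) with t = 15/14, so PW:WG = t:(1−t) = 15/14:-1/14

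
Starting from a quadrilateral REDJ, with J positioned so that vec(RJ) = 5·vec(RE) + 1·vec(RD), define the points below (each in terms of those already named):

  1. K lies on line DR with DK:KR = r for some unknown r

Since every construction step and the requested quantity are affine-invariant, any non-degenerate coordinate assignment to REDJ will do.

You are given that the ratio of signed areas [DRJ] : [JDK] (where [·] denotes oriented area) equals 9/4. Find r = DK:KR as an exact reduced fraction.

r = 4/5

Work in coordinates with R = (0, 0), E = (1, 0), D = (0, 1), J = (5, 1).
1. With DK:KR = r, write λ = r/(r+1) so K = D + λ·(R−D); K is affine-linear in λ
Every point depending on K is an affine combination of K and λ-independent points, so each such coordinate is linear in λ; the λ² term in each signed area is a multiple of (R−D)×(R−D) = 0, so 2·[DRJ] and 2·[JDK] are each linear in λ. Evaluating at λ=0 and λ=1:
  2·[DRJ] = 5,   2·[JDK] = 5·λ
So [DRJ]:[JDK] = (5) / (5·λ). Setting this equal to 9/4:
  5 = 9/4·(5·λ)  ⇒  λ = 4/9
Then r = λ/(1−λ) = (4/9)/(5/9) = 4/5. Check: with r = 4/5, K = (0, 5/9) and [DRJ]:[JDK] = 9/4 as required.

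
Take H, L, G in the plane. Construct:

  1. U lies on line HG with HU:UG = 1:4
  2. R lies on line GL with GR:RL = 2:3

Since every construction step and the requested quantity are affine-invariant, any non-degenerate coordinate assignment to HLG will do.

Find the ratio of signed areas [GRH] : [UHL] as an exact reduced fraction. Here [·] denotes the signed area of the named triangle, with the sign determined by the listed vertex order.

Choose coordinates H = (0, 0), L = (1, 0), G = (0, 1).
1. U lies on line HG with HU:UG = 1:4 ⇒ U = (0, 1/5)
2. R lies on line GL with GR:RL = 2:3 ⇒ R = (2/5, 3/5)
2·[GRH] = -2/5, 2·[UHL] = 1/5
[GRH]:[UHL] = -2/5:1/5 = -2

[GRH]:[UHL] = -2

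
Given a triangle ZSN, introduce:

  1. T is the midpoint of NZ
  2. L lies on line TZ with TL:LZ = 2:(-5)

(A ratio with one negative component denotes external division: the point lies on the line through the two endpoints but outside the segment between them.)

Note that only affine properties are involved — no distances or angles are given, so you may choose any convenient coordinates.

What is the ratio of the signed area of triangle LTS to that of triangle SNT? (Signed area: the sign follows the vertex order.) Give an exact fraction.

Work in coordinates with Z = (0, 0), S = (1, 0), N = (0, 1).
1. T is the midpoint of NZ ⇒ T = (0, 1/2)
2. L lies on line TZ with TL:LZ = 2:(-5) ⇒ L = (0, 5/6)
2·[LTS] = 1/3, 2·[SNT] = 1/2
[LTS]:[SNT] = 1/3:1/2 = 2/3

[LTS]:[SNT] = 2/3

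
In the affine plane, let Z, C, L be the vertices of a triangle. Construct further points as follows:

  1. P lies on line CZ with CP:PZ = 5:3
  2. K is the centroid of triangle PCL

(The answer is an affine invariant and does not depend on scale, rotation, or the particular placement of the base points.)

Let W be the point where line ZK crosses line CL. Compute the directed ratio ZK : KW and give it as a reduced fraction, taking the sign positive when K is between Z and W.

Choose coordinates Z = (0, 0), C = (1, 0), L = (0, 1).
1. P lies on line CZ with CP:PZ = 5:3 ⇒ P = (3/8, 0)
2. K is the centroid of triangle PCL ⇒ K = (11/24, 1/3)
line ZK meets CL at W = (11/19, 8/19)
K = Z + t·(W−Z) with t = 19/24, so ZK:KW = 19/24:5/24

ZK:KW = 19/5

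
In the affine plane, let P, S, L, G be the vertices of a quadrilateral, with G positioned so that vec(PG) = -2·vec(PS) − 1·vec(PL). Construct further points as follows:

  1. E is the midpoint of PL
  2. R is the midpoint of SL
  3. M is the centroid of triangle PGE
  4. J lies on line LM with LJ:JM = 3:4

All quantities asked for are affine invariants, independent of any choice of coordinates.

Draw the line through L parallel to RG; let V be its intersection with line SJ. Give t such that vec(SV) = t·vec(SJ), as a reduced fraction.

t = 112/89

Work in coordinates with P = (0, 0), S = (1, 0), L = (0, 1), G = (-2, -1).
1. E is the midpoint of PL ⇒ E = (0, 1/2)
2. R is the midpoint of SL ⇒ R = (1/2, 1/2)
3. M is the centroid of triangle PGE ⇒ M = (-2/3, -1/6)
4. J lies on line LM with LJ:JM = 3:4 ⇒ J = (-2/7, 1/2)
through L parallel to RG: direction (-5/2, -3/2); meets SJ at V = (-55/89, 56/89)
V = S + t·(J−S) with t = 112/89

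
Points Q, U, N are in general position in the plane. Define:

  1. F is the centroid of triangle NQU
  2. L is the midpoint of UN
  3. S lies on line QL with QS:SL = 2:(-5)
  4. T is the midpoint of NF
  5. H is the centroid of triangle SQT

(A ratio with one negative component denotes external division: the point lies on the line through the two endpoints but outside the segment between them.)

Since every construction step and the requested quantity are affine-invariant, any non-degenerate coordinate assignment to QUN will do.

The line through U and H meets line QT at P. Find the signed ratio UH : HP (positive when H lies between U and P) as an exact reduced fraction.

Set Q = (0, 0), U = (1, 0), N = (0, 1); any affine frame gives the same invariant.
1. F is the centroid of triangle NQU ⇒ F = (1/3, 1/3)
2. L is the midpoint of UN ⇒ L = (1/2, 1/2)
3. S lies on line QL with QS:SL = 2:(-5) ⇒ S = (-1/3, -1/3)
4. T is the midpoint of NF ⇒ T = (1/6, 2/3)
5. H is the centroid of triangle SQT ⇒ H = (-1/18, 1/9)
line UH meets QT at P = (1/39, 4/39)
H = U + t·(P−U) with t = 13/12, so UH:HP = 13/12:-1/12

UH:HP = -13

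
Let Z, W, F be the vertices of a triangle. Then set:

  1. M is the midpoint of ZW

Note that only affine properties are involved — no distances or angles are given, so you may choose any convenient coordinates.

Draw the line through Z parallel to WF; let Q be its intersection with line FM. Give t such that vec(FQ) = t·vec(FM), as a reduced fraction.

t = 2

Set Z = (0, 0), W = (1, 0), F = (0, 1); any affine frame gives the same invariant.
1. M is the midpoint of ZW ⇒ M = (1/2, 0)
through Z parallel to WF: direction (-1, 1); meets FM at Q = (1, -1)
Q = F + t·(M−F) with t = 2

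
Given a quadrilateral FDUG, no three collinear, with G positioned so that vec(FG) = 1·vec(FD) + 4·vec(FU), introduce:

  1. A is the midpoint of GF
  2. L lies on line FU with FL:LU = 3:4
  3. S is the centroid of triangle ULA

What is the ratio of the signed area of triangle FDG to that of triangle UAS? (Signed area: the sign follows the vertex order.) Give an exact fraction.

[FDG]:[UAS] = -42

Set F = (0, 0), D = (1, 0), U = (0, 1), G = (1, 4); any affine frame gives the same invariant.
1. A is the midpoint of GF ⇒ A = (1/2, 2)
2. L lies on line FU with FL:LU = 3:4 ⇒ L = (0, 3/7)
3. S is the centroid of triangle ULA ⇒ S = (1/6, 8/7)
2·[FDG] = 4, 2·[UAS] = -2/21
[FDG]:[UAS] = 4:-2/21 = -42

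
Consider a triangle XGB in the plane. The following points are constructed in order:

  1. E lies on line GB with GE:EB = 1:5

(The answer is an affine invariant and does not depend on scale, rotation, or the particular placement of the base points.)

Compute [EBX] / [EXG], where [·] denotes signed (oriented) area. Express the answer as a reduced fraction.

Choose coordinates X = (0, 0), G = (1, 0), B = (0, 1).
1. E lies on line GB with GE:EB = 1:5 ⇒ E = (5/6, 1/6)
2·[EBX] = 5/6, 2·[EXG] = 1/6
[EBX]:[EXG] = 5/6:1/6 = 5

[EBX]:[EXG] = 5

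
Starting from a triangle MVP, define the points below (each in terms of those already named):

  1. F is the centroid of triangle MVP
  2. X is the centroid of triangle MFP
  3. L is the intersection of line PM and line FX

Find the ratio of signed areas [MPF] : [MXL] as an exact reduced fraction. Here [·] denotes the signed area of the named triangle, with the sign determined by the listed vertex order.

Set M = (0, 0), V = (1, 0), P = (0, 1); any affine frame gives the same invariant.
1. F is the centroid of triangle MVP ⇒ F = (1/3, 1/3)
2. X is the centroid of triangle MFP ⇒ X = (1/9, 4/9)
3. L is the intersection of line PM and line FX ⇒ L = (0, 1/2)
2·[MPF] = -1/3, 2·[MXL] = 1/18
[MPF]:[MXL] = -1/3:1/18 = -6

[MPF]:[MXL] = -6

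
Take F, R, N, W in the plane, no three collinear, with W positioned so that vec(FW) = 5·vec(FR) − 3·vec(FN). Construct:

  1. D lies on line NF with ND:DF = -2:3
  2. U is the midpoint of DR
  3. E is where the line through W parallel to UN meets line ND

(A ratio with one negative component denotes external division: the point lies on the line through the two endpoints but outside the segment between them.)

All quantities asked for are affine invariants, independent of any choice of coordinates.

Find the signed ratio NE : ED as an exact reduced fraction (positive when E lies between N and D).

Work in coordinates with F = (0, 0), R = (1, 0), N = (0, 1), W = (5, -3).
1. D lies on line NF with ND:DF = -2:3 ⇒ D = (0, 3)
2. U is the midpoint of DR ⇒ U = (1/2, 3/2)
3. E is where the line through W parallel to UN meets line ND ⇒ E = (0, -8)
E = N + t·(D−N) with t = -9/2, so NE:ED = t:(1−t) = -9/2:11/2

NE:ED = -9/11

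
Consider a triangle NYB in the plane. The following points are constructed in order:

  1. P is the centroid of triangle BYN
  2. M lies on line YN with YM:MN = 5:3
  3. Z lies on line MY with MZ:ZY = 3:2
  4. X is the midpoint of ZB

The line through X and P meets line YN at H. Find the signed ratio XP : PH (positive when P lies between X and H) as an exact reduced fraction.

Choose coordinates N = (0, 0), Y = (1, 0), B = (0, 1).
1. P is the centroid of triangle BYN ⇒ P = (1/3, 1/3)
2. M lies on line YN with YM:MN = 5:3 ⇒ M = (3/8, 0)
3. Z lies on line MY with MZ:ZY = 3:2 ⇒ Z = (3/4, 0)
4. X is the midpoint of ZB ⇒ X = (3/8, 1/2)
line XP meets YN at H = (1/4, 0)
P = X + t·(H−X) with t = 1/3, so XP:PH = 1/3:2/3

XP:PH = 1/2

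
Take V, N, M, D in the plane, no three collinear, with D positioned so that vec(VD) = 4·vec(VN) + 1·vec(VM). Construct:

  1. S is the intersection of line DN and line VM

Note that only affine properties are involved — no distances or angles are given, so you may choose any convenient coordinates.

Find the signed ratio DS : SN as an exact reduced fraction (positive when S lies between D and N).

Choose coordinates V = (0, 0), N = (1, 0), M = (0, 1), D = (4, 1).
1. S is the intersection of line DN and line VM ⇒ S = (0, -1/3)
S = D + t·(N−D) with t = 4/3, so DS:SN = t:(1−t) = 4/3:-1/3

DS:SN = -4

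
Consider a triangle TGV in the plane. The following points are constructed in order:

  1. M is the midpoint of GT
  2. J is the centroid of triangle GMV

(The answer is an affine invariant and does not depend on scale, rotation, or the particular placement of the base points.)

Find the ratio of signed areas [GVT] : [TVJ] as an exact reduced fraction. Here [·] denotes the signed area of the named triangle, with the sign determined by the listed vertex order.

[GVT]:[TVJ] = -2

Work in coordinates with T = (0, 0), G = (1, 0), V = (0, 1).
1. M is the midpoint of GT ⇒ M = (1/2, 0)
2. J is the centroid of triangle GMV ⇒ J = (1/2, 1/3)
2·[GVT] = 1, 2·[TVJ] = -1/2
[GVT]:[TVJ] = 1:-1/2 = -2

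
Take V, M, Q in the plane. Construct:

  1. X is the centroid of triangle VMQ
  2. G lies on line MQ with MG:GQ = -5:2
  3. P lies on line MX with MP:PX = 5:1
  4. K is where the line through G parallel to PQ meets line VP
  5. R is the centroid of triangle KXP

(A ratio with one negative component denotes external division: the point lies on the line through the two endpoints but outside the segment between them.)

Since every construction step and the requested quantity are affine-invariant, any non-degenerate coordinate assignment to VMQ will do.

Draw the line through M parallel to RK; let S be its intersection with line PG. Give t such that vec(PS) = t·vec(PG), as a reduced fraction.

t = -15/44

Choose coordinates V = (0, 0), M = (1, 0), Q = (0, 1).
1. X is the centroid of triangle VMQ ⇒ X = (1/3, 1/3)
2. G lies on line MQ with MG:GQ = -5:2 ⇒ G = (-2/3, 5/3)
3. P lies on line MX with MP:PX = 5:1 ⇒ P = (4/9, 5/18)
4. K is where the line through G parallel to PQ meets line VP ⇒ K = (7/27, 35/216)
5. R is the centroid of triangle KXP ⇒ R = (28/81, 167/648)
through M parallel to RK: direction (-7/81, -31/324); meets PG at S = (163/198, -155/792)
S = P + t·(G−P) with t = -15/44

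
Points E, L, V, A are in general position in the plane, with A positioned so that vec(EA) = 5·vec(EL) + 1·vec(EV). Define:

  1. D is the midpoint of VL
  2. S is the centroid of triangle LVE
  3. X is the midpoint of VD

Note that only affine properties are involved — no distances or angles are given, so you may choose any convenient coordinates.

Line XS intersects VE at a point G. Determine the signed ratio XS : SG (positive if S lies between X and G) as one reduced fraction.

XS:SG = -1/4

Work in coordinates with E = (0, 0), L = (1, 0), V = (0, 1), A = (5, 1).
1. D is the midpoint of VL ⇒ D = (1/2, 1/2)
2. S is the centroid of triangle LVE ⇒ S = (1/3, 1/3)
3. X is the midpoint of VD ⇒ X = (1/4, 3/4)
line XS meets VE at G = (0, 2)
S = X + t·(G−X) with t = -1/3, so XS:SG = -1/3:4/3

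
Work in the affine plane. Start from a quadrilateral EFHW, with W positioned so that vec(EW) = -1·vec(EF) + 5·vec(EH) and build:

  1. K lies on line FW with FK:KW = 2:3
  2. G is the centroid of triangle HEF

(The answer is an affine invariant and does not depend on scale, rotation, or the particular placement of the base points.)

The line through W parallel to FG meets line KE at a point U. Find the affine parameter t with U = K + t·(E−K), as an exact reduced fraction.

t = -8/7

Assign E = (0, 0), F = (1, 0), H = (0, 1), W = (-1, 5) — the answer is frame-independent, so this choice is without loss of generality.
1. K lies on line FW with FK:KW = 2:3 ⇒ K = (1/5, 2)
2. G is the centroid of triangle HEF ⇒ G = (1/3, 1/3)
through W parallel to FG: direction (-2/3, 1/3); meets KE at U = (3/7, 30/7)
U = K + t·(E−K) with t = -8/7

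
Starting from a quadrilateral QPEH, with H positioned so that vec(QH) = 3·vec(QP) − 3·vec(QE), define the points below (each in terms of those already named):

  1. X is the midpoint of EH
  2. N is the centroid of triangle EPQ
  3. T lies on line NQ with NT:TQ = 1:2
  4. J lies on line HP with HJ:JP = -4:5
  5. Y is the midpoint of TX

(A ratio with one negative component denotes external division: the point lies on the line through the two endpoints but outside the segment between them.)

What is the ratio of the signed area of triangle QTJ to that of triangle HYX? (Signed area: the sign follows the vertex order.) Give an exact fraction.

[QTJ]:[HYX] = 16

Set Q = (0, 0), P = (1, 0), E = (0, 1), H = (3, -3); any affine frame gives the same invariant.
1. X is the midpoint of EH ⇒ X = (3/2, -1)
2. N is the centroid of triangle EPQ ⇒ N = (1/3, 1/3)
3. T lies on line NQ with NT:TQ = 1:2 ⇒ T = (2/9, 2/9)
4. J lies on line HP with HJ:JP = -4:5 ⇒ J = (11, -15)
5. Y is the midpoint of TX ⇒ Y = (31/36, -7/18)
2·[QTJ] = -52/9, 2·[HYX] = -13/36
[QTJ]:[HYX] = -52/9:-13/36 = 16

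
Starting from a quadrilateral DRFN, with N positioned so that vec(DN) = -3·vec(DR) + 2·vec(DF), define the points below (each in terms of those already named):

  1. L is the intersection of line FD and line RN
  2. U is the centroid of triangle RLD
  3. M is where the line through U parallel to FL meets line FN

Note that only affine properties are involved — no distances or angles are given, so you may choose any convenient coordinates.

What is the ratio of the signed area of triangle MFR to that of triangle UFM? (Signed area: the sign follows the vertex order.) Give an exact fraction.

Set D = (0, 0), R = (1, 0), F = (0, 1), N = (-3, 2); any affine frame gives the same invariant.
1. L is the intersection of line FD and line RN ⇒ L = (0, 1/2)
2. U is the centroid of triangle RLD ⇒ U = (1/3, 1/6)
3. M is where the line through U parallel to FL meets line FN ⇒ M = (1/3, 8/9)
2·[MFR] = 2/9, 2·[UFM] = -13/54
[MFR]:[UFM] = 2/9:-13/54 = -12/13

[MFR]:[UFM] = -12/13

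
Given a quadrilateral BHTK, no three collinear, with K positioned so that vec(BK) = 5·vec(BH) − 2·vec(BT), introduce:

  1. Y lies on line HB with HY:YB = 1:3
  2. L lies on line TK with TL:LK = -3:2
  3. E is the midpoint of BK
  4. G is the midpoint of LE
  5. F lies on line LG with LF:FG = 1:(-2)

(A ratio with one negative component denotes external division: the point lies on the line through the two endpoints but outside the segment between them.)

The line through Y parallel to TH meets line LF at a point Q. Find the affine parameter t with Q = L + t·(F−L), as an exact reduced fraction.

Work in coordinates with B = (0, 0), H = (1, 0), T = (0, 1), K = (5, -2).
1. Y lies on line HB with HY:YB = 1:3 ⇒ Y = (3/4, 0)
2. L lies on line TK with TL:LK = -3:2 ⇒ L = (15, -8)
3. E is the midpoint of BK ⇒ E = (5/2, -1)
4. G is the midpoint of LE ⇒ G = (35/4, -9/2)
5. F lies on line LG with LF:FG = 1:(-2) ⇒ F = (85/4, -23/2)
through Y parallel to TH: direction (1, -1); meets LF at Q = (35/44, -1/22)
Q = L + t·(F−L) with t = -25/11

t = -25/11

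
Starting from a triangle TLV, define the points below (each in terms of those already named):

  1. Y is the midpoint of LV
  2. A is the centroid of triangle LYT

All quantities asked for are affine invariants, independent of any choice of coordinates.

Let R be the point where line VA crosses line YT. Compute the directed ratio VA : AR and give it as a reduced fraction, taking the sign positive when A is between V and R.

Work in coordinates with T = (0, 0), L = (1, 0), V = (0, 1).
1. Y is the midpoint of LV ⇒ Y = (1/2, 1/2)
2. A is the centroid of triangle LYT ⇒ A = (1/2, 1/6)
line VA meets YT at R = (3/8, 3/8)
A = V + t·(R−V) with t = 4/3, so VA:AR = 4/3:-1/3

VA:AR = -4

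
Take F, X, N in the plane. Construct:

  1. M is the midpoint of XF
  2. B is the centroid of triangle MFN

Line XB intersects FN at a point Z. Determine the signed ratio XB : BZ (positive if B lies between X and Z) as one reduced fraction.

Choose coordinates F = (0, 0), X = (1, 0), N = (0, 1).
1. M is the midpoint of XF ⇒ M = (1/2, 0)
2. B is the centroid of triangle MFN ⇒ B = (1/6, 1/3)
line XB meets FN at Z = (0, 2/5)
B = X + t·(Z−X) with t = 5/6, so XB:BZ = 5/6:1/6

XB:BZ = 5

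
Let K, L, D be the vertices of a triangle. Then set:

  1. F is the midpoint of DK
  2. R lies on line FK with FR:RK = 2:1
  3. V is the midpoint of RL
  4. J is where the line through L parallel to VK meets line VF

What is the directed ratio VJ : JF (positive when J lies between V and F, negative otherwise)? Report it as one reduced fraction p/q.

VJ:JF = -1/4

Work in coordinates with K = (0, 0), L = (1, 0), D = (0, 1).
1. F is the midpoint of DK ⇒ F = (0, 1/2)
2. R lies on line FK with FR:RK = 2:1 ⇒ R = (0, 1/6)
3. V is the midpoint of RL ⇒ V = (1/2, 1/12)
4. J is where the line through L parallel to VK meets line VF ⇒ J = (2/3, -1/18)
J = V + t·(F−V) with t = -1/3, so VJ:JF = t:(1−t) = -1/3:4/3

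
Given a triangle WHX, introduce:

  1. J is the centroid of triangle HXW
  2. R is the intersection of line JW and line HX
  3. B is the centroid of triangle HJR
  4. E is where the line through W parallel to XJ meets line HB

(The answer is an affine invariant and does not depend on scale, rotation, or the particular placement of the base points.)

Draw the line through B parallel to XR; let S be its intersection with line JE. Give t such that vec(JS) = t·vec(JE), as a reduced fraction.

t = -2

Work in coordinates with W = (0, 0), H = (1, 0), X = (0, 1).
1. J is the centroid of triangle HXW ⇒ J = (1/3, 1/3)
2. R is the intersection of line JW and line HX ⇒ R = (1/2, 1/2)
3. B is the centroid of triangle HJR ⇒ B = (11/18, 5/18)
4. E is where the line through W parallel to XJ meets line HB ⇒ E = (-5/9, 10/9)
through B parallel to XR: direction (1/2, -1/2); meets JE at S = (19/9, -11/9)
S = J + t·(E−J) with t = -2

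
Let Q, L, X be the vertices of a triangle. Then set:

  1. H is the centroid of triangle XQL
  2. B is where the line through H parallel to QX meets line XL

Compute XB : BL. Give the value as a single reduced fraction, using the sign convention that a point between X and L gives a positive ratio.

Assign Q = (0, 0), L = (1, 0), X = (0, 1) — the answer is frame-independent, so this choice is without loss of generality.
1. H is the centroid of triangle XQL ⇒ H = (1/3, 1/3)
2. B is where the line through H parallel to QX meets line XL ⇒ B = (1/3, 2/3)
B = X + t·(L−X) with t = 1/3, so XB:BL = t:(1−t) = 1/3:2/3

XB:BL = 1/2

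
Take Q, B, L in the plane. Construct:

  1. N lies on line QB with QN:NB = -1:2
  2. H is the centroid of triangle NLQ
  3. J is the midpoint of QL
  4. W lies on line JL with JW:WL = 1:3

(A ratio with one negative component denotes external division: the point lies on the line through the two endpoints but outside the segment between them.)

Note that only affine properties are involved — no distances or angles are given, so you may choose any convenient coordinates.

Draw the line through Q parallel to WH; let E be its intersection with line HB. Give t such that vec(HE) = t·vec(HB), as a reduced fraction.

Choose coordinates Q = (0, 0), B = (1, 0), L = (0, 1).
1. N lies on line QB with QN:NB = -1:2 ⇒ N = (-1, 0)
2. H is the centroid of triangle NLQ ⇒ H = (-1/3, 1/3)
3. J is the midpoint of QL ⇒ J = (0, 1/2)
4. W lies on line JL with JW:WL = 1:3 ⇒ W = (0, 5/8)
through Q parallel to WH: direction (-1/3, -7/24); meets HB at E = (2/9, 7/36)
E = H + t·(B−H) with t = 5/12

t = 5/12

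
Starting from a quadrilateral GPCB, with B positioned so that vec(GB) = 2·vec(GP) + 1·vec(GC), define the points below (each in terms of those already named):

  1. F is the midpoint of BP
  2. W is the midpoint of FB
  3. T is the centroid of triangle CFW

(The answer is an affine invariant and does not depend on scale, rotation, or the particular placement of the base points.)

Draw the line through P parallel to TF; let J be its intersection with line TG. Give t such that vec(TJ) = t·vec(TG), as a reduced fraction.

t = 4/7

Assign G = (0, 0), P = (1, 0), C = (0, 1), B = (2, 1) — the answer is frame-independent, so this choice is without loss of generality.
1. F is the midpoint of BP ⇒ F = (3/2, 1/2)
2. W is the midpoint of FB ⇒ W = (7/4, 3/4)
3. T is the centroid of triangle CFW ⇒ T = (13/12, 3/4)
through P parallel to TF: direction (5/12, -1/4); meets TG at J = (13/28, 9/28)
J = T + t·(G−T) with t = 4/7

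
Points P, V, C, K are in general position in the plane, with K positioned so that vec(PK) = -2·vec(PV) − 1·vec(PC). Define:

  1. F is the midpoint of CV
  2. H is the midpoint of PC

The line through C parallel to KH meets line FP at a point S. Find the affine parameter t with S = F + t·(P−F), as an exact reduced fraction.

Work in coordinates with P = (0, 0), V = (1, 0), C = (0, 1), K = (-2, -1).
1. F is the midpoint of CV ⇒ F = (1/2, 1/2)
2. H is the midpoint of PC ⇒ H = (0, 1/2)
through C parallel to KH: direction (2, 3/2); meets FP at S = (4, 4)
S = F + t·(P−F) with t = -7

t = -7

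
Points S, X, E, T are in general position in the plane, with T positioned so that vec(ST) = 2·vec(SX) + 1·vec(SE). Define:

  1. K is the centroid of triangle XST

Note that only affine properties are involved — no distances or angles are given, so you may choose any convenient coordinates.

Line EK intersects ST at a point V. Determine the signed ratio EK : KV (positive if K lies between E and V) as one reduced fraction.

EK:KV = -7

Work in coordinates with S = (0, 0), X = (1, 0), E = (0, 1), T = (2, 1).
1. K is the centroid of triangle XST ⇒ K = (1, 1/3)
line EK meets ST at V = (6/7, 3/7)
K = E + t·(V−E) with t = 7/6, so EK:KV = 7/6:-1/6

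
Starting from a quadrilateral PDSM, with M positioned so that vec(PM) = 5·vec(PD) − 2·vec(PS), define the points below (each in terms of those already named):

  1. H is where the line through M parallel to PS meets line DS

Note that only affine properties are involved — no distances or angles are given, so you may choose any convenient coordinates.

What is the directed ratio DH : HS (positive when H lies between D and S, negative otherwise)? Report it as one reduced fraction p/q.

Set P = (0, 0), D = (1, 0), S = (0, 1), M = (5, -2); any affine frame gives the same invariant.
1. H is where the line through M parallel to PS meets line DS ⇒ H = (5, -4)
H = D + t·(S−D) with t = -4, so DH:HS = t:(1−t) = -4:5

DH:HS = -4/5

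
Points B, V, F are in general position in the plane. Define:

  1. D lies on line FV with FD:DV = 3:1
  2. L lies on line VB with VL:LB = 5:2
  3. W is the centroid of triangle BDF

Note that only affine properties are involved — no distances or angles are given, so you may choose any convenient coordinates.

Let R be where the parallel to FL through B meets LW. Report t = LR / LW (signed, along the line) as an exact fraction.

Choose coordinates B = (0, 0), V = (1, 0), F = (0, 1).
1. D lies on line FV with FD:DV = 3:1 ⇒ D = (3/4, 1/4)
2. L lies on line VB with VL:LB = 5:2 ⇒ L = (2/7, 0)
3. W is the centroid of triangle BDF ⇒ W = (1/4, 5/12)
through B parallel to FL: direction (2/7, -1); meets LW at R = (20/49, -10/7)
R = L + t·(W−L) with t = -24/7

t = -24/7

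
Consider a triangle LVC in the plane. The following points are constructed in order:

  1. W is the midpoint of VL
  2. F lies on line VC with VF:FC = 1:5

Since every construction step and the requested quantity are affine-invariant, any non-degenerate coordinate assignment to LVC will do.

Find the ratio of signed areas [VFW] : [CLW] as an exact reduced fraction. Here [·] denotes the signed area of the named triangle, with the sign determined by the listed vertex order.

[VFW]:[CLW] = 1/6

Assign L = (0, 0), V = (1, 0), C = (0, 1) — the answer is frame-independent, so this choice is without loss of generality.
1. W is the midpoint of VL ⇒ W = (1/2, 0)
2. F lies on line VC with VF:FC = 1:5 ⇒ F = (5/6, 1/6)
2·[VFW] = 1/12, 2·[CLW] = 1/2
[VFW]:[CLW] = 1/12:1/2 = 1/6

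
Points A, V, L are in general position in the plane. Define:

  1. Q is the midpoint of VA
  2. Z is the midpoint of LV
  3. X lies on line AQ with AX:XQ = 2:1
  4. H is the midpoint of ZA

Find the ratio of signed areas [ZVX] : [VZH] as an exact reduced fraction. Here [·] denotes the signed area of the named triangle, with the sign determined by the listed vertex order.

[ZVX]:[VZH] = -4/3

Set A = (0, 0), V = (1, 0), L = (0, 1); any affine frame gives the same invariant.
1. Q is the midpoint of VA ⇒ Q = (1/2, 0)
2. Z is the midpoint of LV ⇒ Z = (1/2, 1/2)
3. X lies on line AQ with AX:XQ = 2:1 ⇒ X = (1/3, 0)
4. H is the midpoint of ZA ⇒ H = (1/4, 1/4)
2·[ZVX] = -1/3, 2·[VZH] = 1/4
[ZVX]:[VZH] = -1/3:1/4 = -4/3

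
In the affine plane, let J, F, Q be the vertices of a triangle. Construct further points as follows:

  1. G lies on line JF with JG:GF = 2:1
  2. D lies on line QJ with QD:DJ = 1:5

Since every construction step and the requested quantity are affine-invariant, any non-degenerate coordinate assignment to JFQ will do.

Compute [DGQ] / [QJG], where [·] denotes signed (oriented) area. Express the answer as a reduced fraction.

[DGQ]:[QJG] = 1/6

Assign J = (0, 0), F = (1, 0), Q = (0, 1) — the answer is frame-independent, so this choice is without loss of generality.
1. G lies on line JF with JG:GF = 2:1 ⇒ G = (2/3, 0)
2. D lies on line QJ with QD:DJ = 1:5 ⇒ D = (0, 5/6)
2·[DGQ] = 1/9, 2·[QJG] = 2/3
[DGQ]:[QJG] = 1/9:2/3 = 1/6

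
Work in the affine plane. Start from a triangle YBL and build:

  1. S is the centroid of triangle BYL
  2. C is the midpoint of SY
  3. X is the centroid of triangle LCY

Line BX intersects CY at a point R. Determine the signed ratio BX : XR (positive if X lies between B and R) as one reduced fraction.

BX:XR = -4

Work in coordinates with Y = (0, 0), B = (1, 0), L = (0, 1).
1. S is the centroid of triangle BYL ⇒ S = (1/3, 1/3)
2. C is the midpoint of SY ⇒ C = (1/6, 1/6)
3. X is the centroid of triangle LCY ⇒ X = (1/18, 7/18)
line BX meets CY at R = (7/24, 7/24)
X = B + t·(R−B) with t = 4/3, so BX:XR = 4/3:-1/3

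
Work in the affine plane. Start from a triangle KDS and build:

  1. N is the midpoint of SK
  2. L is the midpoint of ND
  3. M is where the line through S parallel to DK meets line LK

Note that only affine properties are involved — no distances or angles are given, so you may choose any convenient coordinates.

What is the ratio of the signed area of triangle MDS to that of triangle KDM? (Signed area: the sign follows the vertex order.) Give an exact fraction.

[MDS]:[KDM] = -2

Work in coordinates with K = (0, 0), D = (1, 0), S = (0, 1).
1. N is the midpoint of SK ⇒ N = (0, 1/2)
2. L is the midpoint of ND ⇒ L = (1/2, 1/4)
3. M is where the line through S parallel to DK meets line LK ⇒ M = (2, 1)
2·[MDS] = -2, 2·[KDM] = 1
[MDS]:[KDM] = -2:1 = -2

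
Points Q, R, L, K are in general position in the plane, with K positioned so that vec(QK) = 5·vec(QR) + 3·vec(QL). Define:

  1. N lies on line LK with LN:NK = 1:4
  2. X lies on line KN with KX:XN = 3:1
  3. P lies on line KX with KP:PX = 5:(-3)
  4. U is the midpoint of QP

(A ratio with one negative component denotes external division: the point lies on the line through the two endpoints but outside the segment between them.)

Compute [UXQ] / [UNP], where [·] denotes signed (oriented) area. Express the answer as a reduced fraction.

[UXQ]:[UNP] = -9/7

Assign Q = (0, 0), R = (1, 0), L = (0, 1), K = (5, 3) — the answer is frame-independent, so this choice is without loss of generality.
1. N lies on line LK with LN:NK = 1:4 ⇒ N = (1, 7/5)
2. X lies on line KN with KX:XN = 3:1 ⇒ X = (2, 9/5)
3. P lies on line KX with KP:PX = 5:(-3) ⇒ P = (-5/2, 0)
4. U is the midpoint of QP ⇒ U = (-5/4, 0)
2·[UXQ] = -9/4, 2·[UNP] = 7/4
[UXQ]:[UNP] = -9/4:7/4 = -9/7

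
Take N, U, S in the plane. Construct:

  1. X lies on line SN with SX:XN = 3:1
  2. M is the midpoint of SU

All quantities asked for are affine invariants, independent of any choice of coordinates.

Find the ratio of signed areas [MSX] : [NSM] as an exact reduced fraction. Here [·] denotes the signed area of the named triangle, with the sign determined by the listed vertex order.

Assign N = (0, 0), U = (1, 0), S = (0, 1) — the answer is frame-independent, so this choice is without loss of generality.
1. X lies on line SN with SX:XN = 3:1 ⇒ X = (0, 1/4)
2. M is the midpoint of SU ⇒ M = (1/2, 1/2)
2·[MSX] = 3/8, 2·[NSM] = -1/2
[MSX]:[NSM] = 3/8:-1/2 = -3/4

[MSX]:[NSM] = -3/4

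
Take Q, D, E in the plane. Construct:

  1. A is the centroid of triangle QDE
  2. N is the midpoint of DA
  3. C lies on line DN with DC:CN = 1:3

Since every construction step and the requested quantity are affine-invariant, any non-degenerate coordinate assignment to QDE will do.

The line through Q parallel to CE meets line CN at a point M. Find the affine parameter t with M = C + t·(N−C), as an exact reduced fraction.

Assign Q = (0, 0), D = (1, 0), E = (0, 1) — the answer is frame-independent, so this choice is without loss of generality.
1. A is the centroid of triangle QDE ⇒ A = (1/3, 1/3)
2. N is the midpoint of DA ⇒ N = (2/3, 1/6)
3. C lies on line DN with DC:CN = 1:3 ⇒ C = (11/12, 1/24)
through Q parallel to CE: direction (-11/12, 23/24); meets CN at M = (-11/12, 23/24)
M = C + t·(N−C) with t = 22/3

t = 22/3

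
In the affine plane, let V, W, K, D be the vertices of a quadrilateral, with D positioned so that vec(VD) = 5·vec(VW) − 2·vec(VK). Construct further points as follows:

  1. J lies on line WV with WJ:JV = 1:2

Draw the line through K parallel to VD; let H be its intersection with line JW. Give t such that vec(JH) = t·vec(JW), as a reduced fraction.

Set V = (0, 0), W = (1, 0), K = (0, 1), D = (5, -2); any affine frame gives the same invariant.
1. J lies on line WV with WJ:JV = 1:2 ⇒ J = (2/3, 0)
through K parallel to VD: direction (5, -2); meets JW at H = (5/2, 0)
H = J + t·(W−J) with t = 11/2

t = 11/2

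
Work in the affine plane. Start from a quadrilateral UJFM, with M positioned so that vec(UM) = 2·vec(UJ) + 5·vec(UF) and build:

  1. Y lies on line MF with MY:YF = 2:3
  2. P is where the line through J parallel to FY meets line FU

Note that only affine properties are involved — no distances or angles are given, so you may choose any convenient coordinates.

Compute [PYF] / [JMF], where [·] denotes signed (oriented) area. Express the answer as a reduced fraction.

[PYF]:[JMF] = 3/5

Work in coordinates with U = (0, 0), J = (1, 0), F = (0, 1), M = (2, 5).
1. Y lies on line MF with MY:YF = 2:3 ⇒ Y = (6/5, 17/5)
2. P is where the line through J parallel to FY meets line FU ⇒ P = (0, -2)
2·[PYF] = 18/5, 2·[JMF] = 6
[PYF]:[JMF] = 18/5:6 = 3/5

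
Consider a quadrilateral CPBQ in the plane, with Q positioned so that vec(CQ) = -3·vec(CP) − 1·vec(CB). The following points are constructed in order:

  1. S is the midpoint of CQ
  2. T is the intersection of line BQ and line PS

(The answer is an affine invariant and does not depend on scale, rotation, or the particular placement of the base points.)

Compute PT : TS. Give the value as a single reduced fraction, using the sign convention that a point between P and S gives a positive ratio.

Set C = (0, 0), P = (1, 0), B = (0, 1), Q = (-3, -1); any affine frame gives the same invariant.
1. S is the midpoint of CQ ⇒ S = (-3/2, -1/2)
2. T is the intersection of line BQ and line PS ⇒ T = (-18/7, -5/7)
T = P + t·(S−P) with t = 10/7, so PT:TS = t:(1−t) = 10/7:-3/7

PT:TS = -10/3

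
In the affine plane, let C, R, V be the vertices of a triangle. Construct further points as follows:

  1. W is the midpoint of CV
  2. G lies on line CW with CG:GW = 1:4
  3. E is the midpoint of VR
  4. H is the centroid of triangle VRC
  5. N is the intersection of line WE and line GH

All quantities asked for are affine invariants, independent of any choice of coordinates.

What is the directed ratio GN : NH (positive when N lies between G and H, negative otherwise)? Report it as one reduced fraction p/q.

GN:NH = -12/5

Set C = (0, 0), R = (1, 0), V = (0, 1); any affine frame gives the same invariant.
1. W is the midpoint of CV ⇒ W = (0, 1/2)
2. G lies on line CW with CG:GW = 1:4 ⇒ G = (0, 1/10)
3. E is the midpoint of VR ⇒ E = (1/2, 1/2)
4. H is the centroid of triangle VRC ⇒ H = (1/3, 1/3)
5. N is the intersection of line WE and line GH ⇒ N = (4/7, 1/2)
N = G + t·(H−G) with t = 12/7, so GN:NH = t:(1−t) = 12/7:-5/7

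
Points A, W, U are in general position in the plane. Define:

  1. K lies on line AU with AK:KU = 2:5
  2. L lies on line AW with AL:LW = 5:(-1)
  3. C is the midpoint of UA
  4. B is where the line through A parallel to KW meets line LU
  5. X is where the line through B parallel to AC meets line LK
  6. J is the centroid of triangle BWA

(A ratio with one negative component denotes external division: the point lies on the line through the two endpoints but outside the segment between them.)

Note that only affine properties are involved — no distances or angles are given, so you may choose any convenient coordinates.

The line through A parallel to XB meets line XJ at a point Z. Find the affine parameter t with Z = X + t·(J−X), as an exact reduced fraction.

Assign A = (0, 0), W = (1, 0), U = (0, 1) — the answer is frame-independent, so this choice is without loss of generality.
1. K lies on line AU with AK:KU = 2:5 ⇒ K = (0, 2/7)
2. L lies on line AW with AL:LW = 5:(-1) ⇒ L = (5/4, 0)
3. C is the midpoint of UA ⇒ C = (0, 1/2)
4. B is where the line through A parallel to KW meets line LU ⇒ B = (35/18, -5/9)
5. X is where the line through B parallel to AC meets line LK ⇒ X = (35/18, -10/63)
6. J is the centroid of triangle BWA ⇒ J = (53/54, -5/27)
through A parallel to XB: direction (0, -25/63); meets XJ at Z = (0, -695/3276)
Z = X + t·(J−X) with t = 105/52

t = 105/52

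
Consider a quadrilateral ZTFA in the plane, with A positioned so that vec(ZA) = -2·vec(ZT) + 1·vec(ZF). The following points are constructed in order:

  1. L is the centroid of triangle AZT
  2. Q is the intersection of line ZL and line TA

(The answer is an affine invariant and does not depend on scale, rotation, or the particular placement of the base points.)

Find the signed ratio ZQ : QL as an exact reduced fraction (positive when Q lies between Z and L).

ZQ:QL = -3

Set Z = (0, 0), T = (1, 0), F = (0, 1), A = (-2, 1); any affine frame gives the same invariant.
1. L is the centroid of triangle AZT ⇒ L = (-1/3, 1/3)
2. Q is the intersection of line ZL and line TA ⇒ Q = (-1/2, 1/2)
Q = Z + t·(L−Z) with t = 3/2, so ZQ:QL = t:(1−t) = 3/2:-1/2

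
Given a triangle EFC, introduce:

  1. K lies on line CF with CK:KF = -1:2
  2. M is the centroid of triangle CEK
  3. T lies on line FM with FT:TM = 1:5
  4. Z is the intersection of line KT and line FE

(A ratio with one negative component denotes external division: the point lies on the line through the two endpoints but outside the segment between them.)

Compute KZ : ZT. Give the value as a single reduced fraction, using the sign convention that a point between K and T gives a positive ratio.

Set E = (0, 0), F = (1, 0), C = (0, 1); any affine frame gives the same invariant.
1. K lies on line CF with CK:KF = -1:2 ⇒ K = (-1, 2)
2. M is the centroid of triangle CEK ⇒ M = (-1/3, 1)
3. T lies on line FM with FT:TM = 1:5 ⇒ T = (7/9, 1/6)
4. Z is the intersection of line KT and line FE ⇒ Z = (31/33, 0)
Z = K + t·(T−K) with t = 12/11, so KZ:ZT = t:(1−t) = 12/11:-1/11

KZ:ZT = -12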